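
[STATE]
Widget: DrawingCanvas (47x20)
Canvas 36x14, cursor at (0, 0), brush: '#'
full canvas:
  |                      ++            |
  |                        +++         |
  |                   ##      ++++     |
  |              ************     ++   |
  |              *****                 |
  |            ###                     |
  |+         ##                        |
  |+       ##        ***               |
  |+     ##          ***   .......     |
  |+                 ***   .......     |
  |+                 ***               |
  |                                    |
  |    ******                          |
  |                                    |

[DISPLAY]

+                     ++                       
                        +++                    
                   ##      ++++                
              ************     ++              
              *****                            
            ###                                
+         ##                                   
+       ##        ***                          
+     ##          ***   .......                
+                 ***   .......                
+                 ***                          
                                               
    ******                                     
                                               
                                               
                                               
                                               
                                               
                                               
                                               


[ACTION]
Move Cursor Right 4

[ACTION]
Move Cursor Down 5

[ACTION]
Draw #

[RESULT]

                      ++                       
                        +++                    
                   ##      ++++                
              ************     ++              
              *****                            
    #       ###                                
+         ##                                   
+       ##        ***                          
+     ##          ***   .......                
+                 ***   .......                
+                 ***                          
                                               
    ******                                     
                                               
                                               
                                               
                                               
                                               
                                               
                                               


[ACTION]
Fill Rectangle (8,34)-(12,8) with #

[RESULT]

                      ++                       
                        +++                    
                   ##      ++++                
              ************     ++              
              *****                            
    #       ###                                
+         ##                                   
+       ##        ***                          
+     #############################            
+       ###########################            
+       ###########################            
        ###########################            
    ****###########################            
                                               
                                               
                                               
                                               
                                               
                                               
                                               


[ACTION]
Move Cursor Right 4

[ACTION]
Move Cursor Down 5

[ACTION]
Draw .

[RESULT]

                      ++                       
                        +++                    
                   ##      ++++                
              ************     ++              
              *****                            
    #       ###                                
+         ##                                   
+       ##        ***                          
+     #############################            
+       ###########################            
+       .##########################            
        ###########################            
    ****###########################            
                                               
                                               
                                               
                                               
                                               
                                               
                                               


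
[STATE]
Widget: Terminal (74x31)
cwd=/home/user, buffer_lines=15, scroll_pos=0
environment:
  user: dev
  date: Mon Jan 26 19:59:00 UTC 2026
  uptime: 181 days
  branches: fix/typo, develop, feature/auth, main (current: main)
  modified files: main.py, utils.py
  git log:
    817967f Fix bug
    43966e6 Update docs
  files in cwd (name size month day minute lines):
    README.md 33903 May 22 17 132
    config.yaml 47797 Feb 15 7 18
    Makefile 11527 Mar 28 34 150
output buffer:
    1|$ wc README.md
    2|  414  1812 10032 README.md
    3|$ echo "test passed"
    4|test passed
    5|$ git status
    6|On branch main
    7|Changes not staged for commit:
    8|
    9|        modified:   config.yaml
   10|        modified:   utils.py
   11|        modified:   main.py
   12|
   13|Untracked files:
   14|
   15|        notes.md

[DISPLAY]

$ wc README.md                                                            
  414  1812 10032 README.md                                               
$ echo "test passed"                                                      
test passed                                                               
$ git status                                                              
On branch main                                                            
Changes not staged for commit:                                            
                                                                          
        modified:   config.yaml                                           
        modified:   utils.py                                              
        modified:   main.py                                               
                                                                          
Untracked files:                                                          
                                                                          
        notes.md                                                          
$ █                                                                       
                                                                          
                                                                          
                                                                          
                                                                          
                                                                          
                                                                          
                                                                          
                                                                          
                                                                          
                                                                          
                                                                          
                                                                          
                                                                          
                                                                          
                                                                          


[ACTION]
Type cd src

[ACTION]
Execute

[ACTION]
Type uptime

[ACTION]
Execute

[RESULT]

$ wc README.md                                                            
  414  1812 10032 README.md                                               
$ echo "test passed"                                                      
test passed                                                               
$ git status                                                              
On branch main                                                            
Changes not staged for commit:                                            
                                                                          
        modified:   config.yaml                                           
        modified:   utils.py                                              
        modified:   main.py                                               
                                                                          
Untracked files:                                                          
                                                                          
        notes.md                                                          
$ cd src                                                                  
                                                                          
$ uptime                                                                  
 10:00  up 181 days                                                       
$ █                                                                       
                                                                          
                                                                          
                                                                          
                                                                          
                                                                          
                                                                          
                                                                          
                                                                          
                                                                          
                                                                          
                                                                          


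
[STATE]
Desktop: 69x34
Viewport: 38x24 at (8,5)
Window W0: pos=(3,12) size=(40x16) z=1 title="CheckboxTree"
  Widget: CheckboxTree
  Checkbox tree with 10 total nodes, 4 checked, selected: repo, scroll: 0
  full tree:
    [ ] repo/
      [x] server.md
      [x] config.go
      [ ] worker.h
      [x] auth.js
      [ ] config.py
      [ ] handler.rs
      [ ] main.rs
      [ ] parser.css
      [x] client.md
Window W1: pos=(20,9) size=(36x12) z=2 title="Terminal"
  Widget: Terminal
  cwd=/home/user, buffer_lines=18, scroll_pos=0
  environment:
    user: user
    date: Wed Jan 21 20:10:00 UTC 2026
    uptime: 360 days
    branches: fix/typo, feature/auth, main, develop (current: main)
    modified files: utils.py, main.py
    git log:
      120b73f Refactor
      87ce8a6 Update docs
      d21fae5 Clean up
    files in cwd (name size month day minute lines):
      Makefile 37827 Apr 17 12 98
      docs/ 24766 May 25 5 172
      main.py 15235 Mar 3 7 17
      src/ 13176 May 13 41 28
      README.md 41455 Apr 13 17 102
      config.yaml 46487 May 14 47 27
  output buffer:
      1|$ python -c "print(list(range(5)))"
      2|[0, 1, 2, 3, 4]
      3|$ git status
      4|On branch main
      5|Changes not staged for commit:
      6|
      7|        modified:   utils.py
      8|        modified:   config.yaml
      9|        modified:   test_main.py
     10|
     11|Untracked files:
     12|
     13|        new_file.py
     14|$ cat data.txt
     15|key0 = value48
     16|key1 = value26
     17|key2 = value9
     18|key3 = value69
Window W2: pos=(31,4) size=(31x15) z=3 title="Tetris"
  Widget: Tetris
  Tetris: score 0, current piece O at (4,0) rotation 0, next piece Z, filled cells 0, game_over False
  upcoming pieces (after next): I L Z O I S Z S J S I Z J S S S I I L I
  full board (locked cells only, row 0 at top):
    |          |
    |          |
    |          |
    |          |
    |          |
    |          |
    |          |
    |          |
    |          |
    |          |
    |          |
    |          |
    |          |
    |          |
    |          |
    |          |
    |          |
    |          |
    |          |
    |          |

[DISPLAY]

                       ┃ Tetris       
                       ┠──────────────
                       ┃          │Nex
                       ┃          │▓▓ 
            ┏━━━━━━━━━━┃          │ ▓▓
            ┃ Terminal ┃          │   
            ┠──────────┃          │   
━━━━━━━━━━━━┃$ python -┃          │   
ckboxTree   ┃[0, 1, 2, ┃          │Sco
────────────┃$ git stat┃          │0  
 repo/      ┃On branch ┃          │   
x] server.md┃Changes no┃          │   
x] config.go┃          ┃          │   
 ] worker.h ┃        mo┗━━━━━━━━━━━━━━
x] auth.js  ┃        modified:   confi
 ] config.py┗━━━━━━━━━━━━━━━━━━━━━━━━━
 ] handler.rs                     ┃   
 ] main.rs                        ┃   
 ] parser.css                     ┃   
x] client.md                      ┃   
                                  ┃   
                                  ┃   
━━━━━━━━━━━━━━━━━━━━━━━━━━━━━━━━━━┛   
                                      


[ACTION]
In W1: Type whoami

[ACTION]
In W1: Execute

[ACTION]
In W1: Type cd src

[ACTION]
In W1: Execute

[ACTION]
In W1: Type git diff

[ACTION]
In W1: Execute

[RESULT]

                       ┃ Tetris       
                       ┠──────────────
                       ┃          │Nex
                       ┃          │▓▓ 
            ┏━━━━━━━━━━┃          │ ▓▓
            ┃ Terminal ┃          │   
            ┠──────────┃          │   
━━━━━━━━━━━━┃$ git diff┃          │   
ckboxTree   ┃diff --git┃          │Sco
────────────┃--- a/main┃          │0  
 repo/      ┃+++ b/main┃          │   
x] server.md┃@@ -1,3 +1┃          │   
x] config.go┃+# updated┃          │   
 ] worker.h ┃ import sy┗━━━━━━━━━━━━━━
x] auth.js  ┃$ █                      
 ] config.py┗━━━━━━━━━━━━━━━━━━━━━━━━━
 ] handler.rs                     ┃   
 ] main.rs                        ┃   
 ] parser.css                     ┃   
x] client.md                      ┃   
                                  ┃   
                                  ┃   
━━━━━━━━━━━━━━━━━━━━━━━━━━━━━━━━━━┛   
                                      


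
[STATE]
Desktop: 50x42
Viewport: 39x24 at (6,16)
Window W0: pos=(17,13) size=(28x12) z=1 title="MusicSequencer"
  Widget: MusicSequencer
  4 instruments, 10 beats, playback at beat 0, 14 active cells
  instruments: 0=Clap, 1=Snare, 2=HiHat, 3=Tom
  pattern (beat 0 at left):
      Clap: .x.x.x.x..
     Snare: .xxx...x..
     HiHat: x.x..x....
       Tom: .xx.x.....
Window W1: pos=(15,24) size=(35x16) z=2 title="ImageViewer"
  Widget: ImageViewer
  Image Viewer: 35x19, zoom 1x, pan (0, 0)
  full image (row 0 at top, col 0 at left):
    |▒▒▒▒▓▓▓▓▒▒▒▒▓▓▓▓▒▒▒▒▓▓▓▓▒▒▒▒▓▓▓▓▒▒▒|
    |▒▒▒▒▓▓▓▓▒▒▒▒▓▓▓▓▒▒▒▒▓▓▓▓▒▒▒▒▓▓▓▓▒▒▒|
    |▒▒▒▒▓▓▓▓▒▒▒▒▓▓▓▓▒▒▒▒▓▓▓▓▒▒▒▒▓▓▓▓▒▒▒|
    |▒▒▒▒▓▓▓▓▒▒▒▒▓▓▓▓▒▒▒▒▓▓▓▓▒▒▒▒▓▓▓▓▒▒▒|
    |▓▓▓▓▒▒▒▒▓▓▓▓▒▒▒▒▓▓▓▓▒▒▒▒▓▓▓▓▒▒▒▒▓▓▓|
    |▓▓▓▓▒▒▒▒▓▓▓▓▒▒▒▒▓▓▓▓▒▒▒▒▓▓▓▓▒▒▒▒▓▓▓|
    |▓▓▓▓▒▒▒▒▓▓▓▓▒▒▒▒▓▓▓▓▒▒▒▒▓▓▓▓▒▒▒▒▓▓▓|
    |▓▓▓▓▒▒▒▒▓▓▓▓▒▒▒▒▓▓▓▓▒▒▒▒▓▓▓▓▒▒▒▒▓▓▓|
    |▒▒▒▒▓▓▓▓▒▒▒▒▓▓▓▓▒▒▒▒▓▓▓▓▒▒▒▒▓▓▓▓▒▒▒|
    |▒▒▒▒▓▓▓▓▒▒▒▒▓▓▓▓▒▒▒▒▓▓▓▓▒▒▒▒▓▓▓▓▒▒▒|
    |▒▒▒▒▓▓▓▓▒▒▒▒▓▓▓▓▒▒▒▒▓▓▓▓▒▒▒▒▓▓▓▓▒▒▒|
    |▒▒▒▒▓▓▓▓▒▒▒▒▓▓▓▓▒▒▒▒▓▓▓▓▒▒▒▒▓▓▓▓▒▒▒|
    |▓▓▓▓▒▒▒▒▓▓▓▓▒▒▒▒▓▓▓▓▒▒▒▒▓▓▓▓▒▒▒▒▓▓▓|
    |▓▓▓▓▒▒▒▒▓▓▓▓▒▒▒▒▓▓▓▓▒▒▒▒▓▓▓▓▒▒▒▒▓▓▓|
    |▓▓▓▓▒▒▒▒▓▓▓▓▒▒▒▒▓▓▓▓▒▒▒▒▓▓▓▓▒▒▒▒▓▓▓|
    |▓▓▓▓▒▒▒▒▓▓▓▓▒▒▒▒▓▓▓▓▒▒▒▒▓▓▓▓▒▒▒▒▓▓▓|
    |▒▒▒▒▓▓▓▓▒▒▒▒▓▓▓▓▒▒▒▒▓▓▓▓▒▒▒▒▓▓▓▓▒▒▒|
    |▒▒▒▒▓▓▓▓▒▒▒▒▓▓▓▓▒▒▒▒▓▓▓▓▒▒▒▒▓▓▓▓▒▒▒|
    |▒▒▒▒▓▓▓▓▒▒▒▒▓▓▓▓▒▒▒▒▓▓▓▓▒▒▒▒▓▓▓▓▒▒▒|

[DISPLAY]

           ┃      ▼123456789          ┃
           ┃  Clap·█·█·█·█··          ┃
           ┃ Snare·███···█··          ┃
           ┃ HiHat█·█··█····          ┃
           ┃   Tom·██·█·····          ┃
           ┃                          ┃
           ┃                          ┃
           ┃                          ┃
         ┏━━━━━━━━━━━━━━━━━━━━━━━━━━━━━
         ┃ ImageViewer                 
         ┠─────────────────────────────
         ┃▒▒▒▒▓▓▓▓▒▒▒▒▓▓▓▓▒▒▒▒▓▓▓▓▒▒▒▒▓
         ┃▒▒▒▒▓▓▓▓▒▒▒▒▓▓▓▓▒▒▒▒▓▓▓▓▒▒▒▒▓
         ┃▒▒▒▒▓▓▓▓▒▒▒▒▓▓▓▓▒▒▒▒▓▓▓▓▒▒▒▒▓
         ┃▒▒▒▒▓▓▓▓▒▒▒▒▓▓▓▓▒▒▒▒▓▓▓▓▒▒▒▒▓
         ┃▓▓▓▓▒▒▒▒▓▓▓▓▒▒▒▒▓▓▓▓▒▒▒▒▓▓▓▓▒
         ┃▓▓▓▓▒▒▒▒▓▓▓▓▒▒▒▒▓▓▓▓▒▒▒▒▓▓▓▓▒
         ┃▓▓▓▓▒▒▒▒▓▓▓▓▒▒▒▒▓▓▓▓▒▒▒▒▓▓▓▓▒
         ┃▓▓▓▓▒▒▒▒▓▓▓▓▒▒▒▒▓▓▓▓▒▒▒▒▓▓▓▓▒
         ┃▒▒▒▒▓▓▓▓▒▒▒▒▓▓▓▓▒▒▒▒▓▓▓▓▒▒▒▒▓
         ┃▒▒▒▒▓▓▓▓▒▒▒▒▓▓▓▓▒▒▒▒▓▓▓▓▒▒▒▒▓
         ┃▒▒▒▒▓▓▓▓▒▒▒▒▓▓▓▓▒▒▒▒▓▓▓▓▒▒▒▒▓
         ┃▒▒▒▒▓▓▓▓▒▒▒▒▓▓▓▓▒▒▒▒▓▓▓▓▒▒▒▒▓
         ┗━━━━━━━━━━━━━━━━━━━━━━━━━━━━━


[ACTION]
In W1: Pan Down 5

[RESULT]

           ┃      ▼123456789          ┃
           ┃  Clap·█·█·█·█··          ┃
           ┃ Snare·███···█··          ┃
           ┃ HiHat█·█··█····          ┃
           ┃   Tom·██·█·····          ┃
           ┃                          ┃
           ┃                          ┃
           ┃                          ┃
         ┏━━━━━━━━━━━━━━━━━━━━━━━━━━━━━
         ┃ ImageViewer                 
         ┠─────────────────────────────
         ┃▓▓▓▓▒▒▒▒▓▓▓▓▒▒▒▒▓▓▓▓▒▒▒▒▓▓▓▓▒
         ┃▓▓▓▓▒▒▒▒▓▓▓▓▒▒▒▒▓▓▓▓▒▒▒▒▓▓▓▓▒
         ┃▓▓▓▓▒▒▒▒▓▓▓▓▒▒▒▒▓▓▓▓▒▒▒▒▓▓▓▓▒
         ┃▒▒▒▒▓▓▓▓▒▒▒▒▓▓▓▓▒▒▒▒▓▓▓▓▒▒▒▒▓
         ┃▒▒▒▒▓▓▓▓▒▒▒▒▓▓▓▓▒▒▒▒▓▓▓▓▒▒▒▒▓
         ┃▒▒▒▒▓▓▓▓▒▒▒▒▓▓▓▓▒▒▒▒▓▓▓▓▒▒▒▒▓
         ┃▒▒▒▒▓▓▓▓▒▒▒▒▓▓▓▓▒▒▒▒▓▓▓▓▒▒▒▒▓
         ┃▓▓▓▓▒▒▒▒▓▓▓▓▒▒▒▒▓▓▓▓▒▒▒▒▓▓▓▓▒
         ┃▓▓▓▓▒▒▒▒▓▓▓▓▒▒▒▒▓▓▓▓▒▒▒▒▓▓▓▓▒
         ┃▓▓▓▓▒▒▒▒▓▓▓▓▒▒▒▒▓▓▓▓▒▒▒▒▓▓▓▓▒
         ┃▓▓▓▓▒▒▒▒▓▓▓▓▒▒▒▒▓▓▓▓▒▒▒▒▓▓▓▓▒
         ┃▒▒▒▒▓▓▓▓▒▒▒▒▓▓▓▓▒▒▒▒▓▓▓▓▒▒▒▒▓
         ┗━━━━━━━━━━━━━━━━━━━━━━━━━━━━━


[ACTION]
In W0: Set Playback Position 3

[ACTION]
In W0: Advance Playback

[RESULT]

           ┃      0123▼56789          ┃
           ┃  Clap·█·█·█·█··          ┃
           ┃ Snare·███···█··          ┃
           ┃ HiHat█·█··█····          ┃
           ┃   Tom·██·█·····          ┃
           ┃                          ┃
           ┃                          ┃
           ┃                          ┃
         ┏━━━━━━━━━━━━━━━━━━━━━━━━━━━━━
         ┃ ImageViewer                 
         ┠─────────────────────────────
         ┃▓▓▓▓▒▒▒▒▓▓▓▓▒▒▒▒▓▓▓▓▒▒▒▒▓▓▓▓▒
         ┃▓▓▓▓▒▒▒▒▓▓▓▓▒▒▒▒▓▓▓▓▒▒▒▒▓▓▓▓▒
         ┃▓▓▓▓▒▒▒▒▓▓▓▓▒▒▒▒▓▓▓▓▒▒▒▒▓▓▓▓▒
         ┃▒▒▒▒▓▓▓▓▒▒▒▒▓▓▓▓▒▒▒▒▓▓▓▓▒▒▒▒▓
         ┃▒▒▒▒▓▓▓▓▒▒▒▒▓▓▓▓▒▒▒▒▓▓▓▓▒▒▒▒▓
         ┃▒▒▒▒▓▓▓▓▒▒▒▒▓▓▓▓▒▒▒▒▓▓▓▓▒▒▒▒▓
         ┃▒▒▒▒▓▓▓▓▒▒▒▒▓▓▓▓▒▒▒▒▓▓▓▓▒▒▒▒▓
         ┃▓▓▓▓▒▒▒▒▓▓▓▓▒▒▒▒▓▓▓▓▒▒▒▒▓▓▓▓▒
         ┃▓▓▓▓▒▒▒▒▓▓▓▓▒▒▒▒▓▓▓▓▒▒▒▒▓▓▓▓▒
         ┃▓▓▓▓▒▒▒▒▓▓▓▓▒▒▒▒▓▓▓▓▒▒▒▒▓▓▓▓▒
         ┃▓▓▓▓▒▒▒▒▓▓▓▓▒▒▒▒▓▓▓▓▒▒▒▒▓▓▓▓▒
         ┃▒▒▒▒▓▓▓▓▒▒▒▒▓▓▓▓▒▒▒▒▓▓▓▓▒▒▒▒▓
         ┗━━━━━━━━━━━━━━━━━━━━━━━━━━━━━


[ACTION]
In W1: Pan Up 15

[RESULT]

           ┃      0123▼56789          ┃
           ┃  Clap·█·█·█·█··          ┃
           ┃ Snare·███···█··          ┃
           ┃ HiHat█·█··█····          ┃
           ┃   Tom·██·█·····          ┃
           ┃                          ┃
           ┃                          ┃
           ┃                          ┃
         ┏━━━━━━━━━━━━━━━━━━━━━━━━━━━━━
         ┃ ImageViewer                 
         ┠─────────────────────────────
         ┃▒▒▒▒▓▓▓▓▒▒▒▒▓▓▓▓▒▒▒▒▓▓▓▓▒▒▒▒▓
         ┃▒▒▒▒▓▓▓▓▒▒▒▒▓▓▓▓▒▒▒▒▓▓▓▓▒▒▒▒▓
         ┃▒▒▒▒▓▓▓▓▒▒▒▒▓▓▓▓▒▒▒▒▓▓▓▓▒▒▒▒▓
         ┃▒▒▒▒▓▓▓▓▒▒▒▒▓▓▓▓▒▒▒▒▓▓▓▓▒▒▒▒▓
         ┃▓▓▓▓▒▒▒▒▓▓▓▓▒▒▒▒▓▓▓▓▒▒▒▒▓▓▓▓▒
         ┃▓▓▓▓▒▒▒▒▓▓▓▓▒▒▒▒▓▓▓▓▒▒▒▒▓▓▓▓▒
         ┃▓▓▓▓▒▒▒▒▓▓▓▓▒▒▒▒▓▓▓▓▒▒▒▒▓▓▓▓▒
         ┃▓▓▓▓▒▒▒▒▓▓▓▓▒▒▒▒▓▓▓▓▒▒▒▒▓▓▓▓▒
         ┃▒▒▒▒▓▓▓▓▒▒▒▒▓▓▓▓▒▒▒▒▓▓▓▓▒▒▒▒▓
         ┃▒▒▒▒▓▓▓▓▒▒▒▒▓▓▓▓▒▒▒▒▓▓▓▓▒▒▒▒▓
         ┃▒▒▒▒▓▓▓▓▒▒▒▒▓▓▓▓▒▒▒▒▓▓▓▓▒▒▒▒▓
         ┃▒▒▒▒▓▓▓▓▒▒▒▒▓▓▓▓▒▒▒▒▓▓▓▓▒▒▒▒▓
         ┗━━━━━━━━━━━━━━━━━━━━━━━━━━━━━


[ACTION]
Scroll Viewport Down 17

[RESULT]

           ┃ Snare·███···█··          ┃
           ┃ HiHat█·█··█····          ┃
           ┃   Tom·██·█·····          ┃
           ┃                          ┃
           ┃                          ┃
           ┃                          ┃
         ┏━━━━━━━━━━━━━━━━━━━━━━━━━━━━━
         ┃ ImageViewer                 
         ┠─────────────────────────────
         ┃▒▒▒▒▓▓▓▓▒▒▒▒▓▓▓▓▒▒▒▒▓▓▓▓▒▒▒▒▓
         ┃▒▒▒▒▓▓▓▓▒▒▒▒▓▓▓▓▒▒▒▒▓▓▓▓▒▒▒▒▓
         ┃▒▒▒▒▓▓▓▓▒▒▒▒▓▓▓▓▒▒▒▒▓▓▓▓▒▒▒▒▓
         ┃▒▒▒▒▓▓▓▓▒▒▒▒▓▓▓▓▒▒▒▒▓▓▓▓▒▒▒▒▓
         ┃▓▓▓▓▒▒▒▒▓▓▓▓▒▒▒▒▓▓▓▓▒▒▒▒▓▓▓▓▒
         ┃▓▓▓▓▒▒▒▒▓▓▓▓▒▒▒▒▓▓▓▓▒▒▒▒▓▓▓▓▒
         ┃▓▓▓▓▒▒▒▒▓▓▓▓▒▒▒▒▓▓▓▓▒▒▒▒▓▓▓▓▒
         ┃▓▓▓▓▒▒▒▒▓▓▓▓▒▒▒▒▓▓▓▓▒▒▒▒▓▓▓▓▒
         ┃▒▒▒▒▓▓▓▓▒▒▒▒▓▓▓▓▒▒▒▒▓▓▓▓▒▒▒▒▓
         ┃▒▒▒▒▓▓▓▓▒▒▒▒▓▓▓▓▒▒▒▒▓▓▓▓▒▒▒▒▓
         ┃▒▒▒▒▓▓▓▓▒▒▒▒▓▓▓▓▒▒▒▒▓▓▓▓▒▒▒▒▓
         ┃▒▒▒▒▓▓▓▓▒▒▒▒▓▓▓▓▒▒▒▒▓▓▓▓▒▒▒▒▓
         ┗━━━━━━━━━━━━━━━━━━━━━━━━━━━━━
                                       
                                       


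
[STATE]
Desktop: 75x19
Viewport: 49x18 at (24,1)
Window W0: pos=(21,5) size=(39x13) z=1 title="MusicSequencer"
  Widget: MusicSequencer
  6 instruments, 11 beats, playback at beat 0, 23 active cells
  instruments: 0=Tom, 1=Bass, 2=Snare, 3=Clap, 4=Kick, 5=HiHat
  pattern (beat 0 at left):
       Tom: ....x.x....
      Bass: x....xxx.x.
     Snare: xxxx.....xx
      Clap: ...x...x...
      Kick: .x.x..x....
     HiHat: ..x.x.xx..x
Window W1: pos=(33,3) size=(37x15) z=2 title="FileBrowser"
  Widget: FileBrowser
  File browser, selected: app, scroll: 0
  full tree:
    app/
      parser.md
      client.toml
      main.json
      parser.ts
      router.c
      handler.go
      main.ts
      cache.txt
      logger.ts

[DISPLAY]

                                                 
                                                 
         ┏━━━━━━━━━━━━━━━━━━━━━━━━━━━━━━━━━━━┓   
         ┃ FileBrowser                       ┃   
━━━━━━━━━┠───────────────────────────────────┨   
usicSeque┃> [-] app/                         ┃   
─────────┃    parser.md                      ┃   
    ▼1234┃    client.toml                    ┃   
 Tom····█┃    main.json                      ┃   
Bass█····┃    parser.ts                      ┃   
nare████·┃    router.c                       ┃   
Clap···█·┃    handler.go                     ┃   
Kick·█·█·┃    main.ts                        ┃   
iHat··█·█┃    cache.txt                      ┃   
         ┃    logger.ts                      ┃   
         ┃                                   ┃   
━━━━━━━━━┗━━━━━━━━━━━━━━━━━━━━━━━━━━━━━━━━━━━┛   
                                                 


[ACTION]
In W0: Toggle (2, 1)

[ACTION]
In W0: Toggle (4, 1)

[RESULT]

                                                 
                                                 
         ┏━━━━━━━━━━━━━━━━━━━━━━━━━━━━━━━━━━━┓   
         ┃ FileBrowser                       ┃   
━━━━━━━━━┠───────────────────────────────────┨   
usicSeque┃> [-] app/                         ┃   
─────────┃    parser.md                      ┃   
    ▼1234┃    client.toml                    ┃   
 Tom····█┃    main.json                      ┃   
Bass█····┃    parser.ts                      ┃   
nare█·██·┃    router.c                       ┃   
Clap···█·┃    handler.go                     ┃   
Kick···█·┃    main.ts                        ┃   
iHat··█·█┃    cache.txt                      ┃   
         ┃    logger.ts                      ┃   
         ┃                                   ┃   
━━━━━━━━━┗━━━━━━━━━━━━━━━━━━━━━━━━━━━━━━━━━━━┛   
                                                 


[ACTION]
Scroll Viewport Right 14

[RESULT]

                                                 
                                                 
       ┏━━━━━━━━━━━━━━━━━━━━━━━━━━━━━━━━━━━┓     
       ┃ FileBrowser                       ┃     
━━━━━━━┠───────────────────────────────────┨     
icSeque┃> [-] app/                         ┃     
───────┃    parser.md                      ┃     
  ▼1234┃    client.toml                    ┃     
om····█┃    main.json                      ┃     
ss█····┃    parser.ts                      ┃     
re█·██·┃    router.c                       ┃     
ap···█·┃    handler.go                     ┃     
ck···█·┃    main.ts                        ┃     
at··█·█┃    cache.txt                      ┃     
       ┃    logger.ts                      ┃     
       ┃                                   ┃     
━━━━━━━┗━━━━━━━━━━━━━━━━━━━━━━━━━━━━━━━━━━━┛     
                                                 


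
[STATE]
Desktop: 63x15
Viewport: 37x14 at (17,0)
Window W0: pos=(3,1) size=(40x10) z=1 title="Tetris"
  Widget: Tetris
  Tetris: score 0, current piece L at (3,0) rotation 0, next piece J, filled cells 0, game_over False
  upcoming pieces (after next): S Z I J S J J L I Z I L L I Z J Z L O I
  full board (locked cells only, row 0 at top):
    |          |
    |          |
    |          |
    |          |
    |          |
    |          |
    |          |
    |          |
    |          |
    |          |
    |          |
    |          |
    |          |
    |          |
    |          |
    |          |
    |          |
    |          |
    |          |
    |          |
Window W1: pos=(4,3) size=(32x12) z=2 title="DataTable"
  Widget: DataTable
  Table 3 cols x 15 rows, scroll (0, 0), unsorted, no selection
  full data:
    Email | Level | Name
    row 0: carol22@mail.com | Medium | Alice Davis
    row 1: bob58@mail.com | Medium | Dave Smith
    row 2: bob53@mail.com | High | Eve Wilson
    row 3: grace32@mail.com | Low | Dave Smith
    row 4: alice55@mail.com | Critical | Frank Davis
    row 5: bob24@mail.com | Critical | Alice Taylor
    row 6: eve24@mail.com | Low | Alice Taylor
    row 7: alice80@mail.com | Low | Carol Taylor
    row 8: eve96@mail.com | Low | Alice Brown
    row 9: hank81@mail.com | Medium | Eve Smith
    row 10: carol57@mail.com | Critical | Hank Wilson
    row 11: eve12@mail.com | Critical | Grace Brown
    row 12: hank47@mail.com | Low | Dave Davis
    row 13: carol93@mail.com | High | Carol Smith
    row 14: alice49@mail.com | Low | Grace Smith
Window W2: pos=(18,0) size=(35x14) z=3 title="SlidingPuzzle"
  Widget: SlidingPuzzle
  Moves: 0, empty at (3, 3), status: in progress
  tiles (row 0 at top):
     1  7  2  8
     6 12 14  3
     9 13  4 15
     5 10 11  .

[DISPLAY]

 ┏━━━━━━━━━━━━━━━━━━━━━━━━━━━━━━━━━┓ 
━┃ SlidingPuzzle                   ┃ 
 ┠─────────────────────────────────┨ 
━┃┌────┬────┬────┬────┐            ┃ 
 ┃│  1 │  7 │  2 │  8 │            ┃ 
─┃├────┼────┼────┼────┤            ┃ 
 ┃│  6 │ 12 │ 14 │  3 │            ┃ 
─┃├────┼────┼────┼────┤            ┃ 
.┃│  9 │ 13 │  4 │ 15 │            ┃ 
o┃├────┼────┼────┼────┤            ┃ 
o┃│  5 │ 10 │ 11 │    │            ┃ 
.┃└────┴────┴────┴────┘            ┃ 
.┃Moves: 0                         ┃ 
o┗━━━━━━━━━━━━━━━━━━━━━━━━━━━━━━━━━┛ 


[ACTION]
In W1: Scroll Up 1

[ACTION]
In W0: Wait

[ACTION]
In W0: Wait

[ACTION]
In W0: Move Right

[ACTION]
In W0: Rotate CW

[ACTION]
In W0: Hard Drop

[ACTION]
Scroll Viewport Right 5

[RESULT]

━━━━━━━━━━━━━━━━━━━━━━━━━━━━━━┓      
idingPuzzle                   ┃      
──────────────────────────────┨      
──┬────┬────┬────┐            ┃      
1 │  7 │  2 │  8 │            ┃      
──┼────┼────┼────┤            ┃      
6 │ 12 │ 14 │  3 │            ┃      
──┼────┼────┼────┤            ┃      
9 │ 13 │  4 │ 15 │            ┃      
──┼────┼────┼────┤            ┃      
5 │ 10 │ 11 │    │            ┃      
──┴────┴────┴────┘            ┃      
es: 0                         ┃      
━━━━━━━━━━━━━━━━━━━━━━━━━━━━━━┛      


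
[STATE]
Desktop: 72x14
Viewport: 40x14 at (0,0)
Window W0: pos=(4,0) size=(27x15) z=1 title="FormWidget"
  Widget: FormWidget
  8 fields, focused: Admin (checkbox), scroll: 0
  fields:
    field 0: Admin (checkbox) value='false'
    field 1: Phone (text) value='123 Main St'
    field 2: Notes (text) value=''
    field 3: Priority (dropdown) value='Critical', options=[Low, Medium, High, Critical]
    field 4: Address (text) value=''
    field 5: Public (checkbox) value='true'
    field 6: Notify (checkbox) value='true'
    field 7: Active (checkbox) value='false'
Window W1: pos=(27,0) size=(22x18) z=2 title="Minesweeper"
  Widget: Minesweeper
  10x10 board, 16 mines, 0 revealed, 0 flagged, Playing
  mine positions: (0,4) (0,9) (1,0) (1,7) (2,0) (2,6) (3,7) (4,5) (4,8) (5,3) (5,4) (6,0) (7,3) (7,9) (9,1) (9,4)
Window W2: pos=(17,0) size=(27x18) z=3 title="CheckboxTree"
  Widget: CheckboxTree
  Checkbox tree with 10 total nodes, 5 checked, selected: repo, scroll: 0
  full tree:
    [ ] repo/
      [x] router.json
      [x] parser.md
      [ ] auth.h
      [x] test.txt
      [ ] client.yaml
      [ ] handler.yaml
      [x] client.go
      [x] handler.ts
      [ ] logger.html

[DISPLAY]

    ┏━━━━━━━━━━━━┏━━━━━━━━━━━━━━━━━━━━━━
    ┃ FormWidget ┃ CheckboxTree         
    ┠────────────┠──────────────────────
    ┃> Admin:    ┃>[-] repo/            
    ┃  Phone:    ┃   [x] router.json    
    ┃  Notes:    ┃   [x] parser.md      
    ┃  Priority: ┃   [ ] auth.h         
    ┃  Address:  ┃   [x] test.txt       
    ┃  Public:   ┃   [ ] client.yaml    
    ┃  Notify:   ┃   [ ] handler.yaml   
    ┃  Active:   ┃   [x] client.go      
    ┃            ┃   [x] handler.ts     
    ┃            ┃   [ ] logger.html    
    ┃            ┃                      


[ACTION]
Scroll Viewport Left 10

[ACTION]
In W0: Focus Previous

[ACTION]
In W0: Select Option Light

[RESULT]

    ┏━━━━━━━━━━━━┏━━━━━━━━━━━━━━━━━━━━━━
    ┃ FormWidget ┃ CheckboxTree         
    ┠────────────┠──────────────────────
    ┃  Admin:    ┃>[-] repo/            
    ┃  Phone:    ┃   [x] router.json    
    ┃  Notes:    ┃   [x] parser.md      
    ┃  Priority: ┃   [ ] auth.h         
    ┃  Address:  ┃   [x] test.txt       
    ┃  Public:   ┃   [ ] client.yaml    
    ┃  Notify:   ┃   [ ] handler.yaml   
    ┃> Active:   ┃   [x] client.go      
    ┃            ┃   [x] handler.ts     
    ┃            ┃   [ ] logger.html    
    ┃            ┃                      


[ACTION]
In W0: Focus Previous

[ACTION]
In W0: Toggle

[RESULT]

    ┏━━━━━━━━━━━━┏━━━━━━━━━━━━━━━━━━━━━━
    ┃ FormWidget ┃ CheckboxTree         
    ┠────────────┠──────────────────────
    ┃  Admin:    ┃>[-] repo/            
    ┃  Phone:    ┃   [x] router.json    
    ┃  Notes:    ┃   [x] parser.md      
    ┃  Priority: ┃   [ ] auth.h         
    ┃  Address:  ┃   [x] test.txt       
    ┃  Public:   ┃   [ ] client.yaml    
    ┃> Notify:   ┃   [ ] handler.yaml   
    ┃  Active:   ┃   [x] client.go      
    ┃            ┃   [x] handler.ts     
    ┃            ┃   [ ] logger.html    
    ┃            ┃                      


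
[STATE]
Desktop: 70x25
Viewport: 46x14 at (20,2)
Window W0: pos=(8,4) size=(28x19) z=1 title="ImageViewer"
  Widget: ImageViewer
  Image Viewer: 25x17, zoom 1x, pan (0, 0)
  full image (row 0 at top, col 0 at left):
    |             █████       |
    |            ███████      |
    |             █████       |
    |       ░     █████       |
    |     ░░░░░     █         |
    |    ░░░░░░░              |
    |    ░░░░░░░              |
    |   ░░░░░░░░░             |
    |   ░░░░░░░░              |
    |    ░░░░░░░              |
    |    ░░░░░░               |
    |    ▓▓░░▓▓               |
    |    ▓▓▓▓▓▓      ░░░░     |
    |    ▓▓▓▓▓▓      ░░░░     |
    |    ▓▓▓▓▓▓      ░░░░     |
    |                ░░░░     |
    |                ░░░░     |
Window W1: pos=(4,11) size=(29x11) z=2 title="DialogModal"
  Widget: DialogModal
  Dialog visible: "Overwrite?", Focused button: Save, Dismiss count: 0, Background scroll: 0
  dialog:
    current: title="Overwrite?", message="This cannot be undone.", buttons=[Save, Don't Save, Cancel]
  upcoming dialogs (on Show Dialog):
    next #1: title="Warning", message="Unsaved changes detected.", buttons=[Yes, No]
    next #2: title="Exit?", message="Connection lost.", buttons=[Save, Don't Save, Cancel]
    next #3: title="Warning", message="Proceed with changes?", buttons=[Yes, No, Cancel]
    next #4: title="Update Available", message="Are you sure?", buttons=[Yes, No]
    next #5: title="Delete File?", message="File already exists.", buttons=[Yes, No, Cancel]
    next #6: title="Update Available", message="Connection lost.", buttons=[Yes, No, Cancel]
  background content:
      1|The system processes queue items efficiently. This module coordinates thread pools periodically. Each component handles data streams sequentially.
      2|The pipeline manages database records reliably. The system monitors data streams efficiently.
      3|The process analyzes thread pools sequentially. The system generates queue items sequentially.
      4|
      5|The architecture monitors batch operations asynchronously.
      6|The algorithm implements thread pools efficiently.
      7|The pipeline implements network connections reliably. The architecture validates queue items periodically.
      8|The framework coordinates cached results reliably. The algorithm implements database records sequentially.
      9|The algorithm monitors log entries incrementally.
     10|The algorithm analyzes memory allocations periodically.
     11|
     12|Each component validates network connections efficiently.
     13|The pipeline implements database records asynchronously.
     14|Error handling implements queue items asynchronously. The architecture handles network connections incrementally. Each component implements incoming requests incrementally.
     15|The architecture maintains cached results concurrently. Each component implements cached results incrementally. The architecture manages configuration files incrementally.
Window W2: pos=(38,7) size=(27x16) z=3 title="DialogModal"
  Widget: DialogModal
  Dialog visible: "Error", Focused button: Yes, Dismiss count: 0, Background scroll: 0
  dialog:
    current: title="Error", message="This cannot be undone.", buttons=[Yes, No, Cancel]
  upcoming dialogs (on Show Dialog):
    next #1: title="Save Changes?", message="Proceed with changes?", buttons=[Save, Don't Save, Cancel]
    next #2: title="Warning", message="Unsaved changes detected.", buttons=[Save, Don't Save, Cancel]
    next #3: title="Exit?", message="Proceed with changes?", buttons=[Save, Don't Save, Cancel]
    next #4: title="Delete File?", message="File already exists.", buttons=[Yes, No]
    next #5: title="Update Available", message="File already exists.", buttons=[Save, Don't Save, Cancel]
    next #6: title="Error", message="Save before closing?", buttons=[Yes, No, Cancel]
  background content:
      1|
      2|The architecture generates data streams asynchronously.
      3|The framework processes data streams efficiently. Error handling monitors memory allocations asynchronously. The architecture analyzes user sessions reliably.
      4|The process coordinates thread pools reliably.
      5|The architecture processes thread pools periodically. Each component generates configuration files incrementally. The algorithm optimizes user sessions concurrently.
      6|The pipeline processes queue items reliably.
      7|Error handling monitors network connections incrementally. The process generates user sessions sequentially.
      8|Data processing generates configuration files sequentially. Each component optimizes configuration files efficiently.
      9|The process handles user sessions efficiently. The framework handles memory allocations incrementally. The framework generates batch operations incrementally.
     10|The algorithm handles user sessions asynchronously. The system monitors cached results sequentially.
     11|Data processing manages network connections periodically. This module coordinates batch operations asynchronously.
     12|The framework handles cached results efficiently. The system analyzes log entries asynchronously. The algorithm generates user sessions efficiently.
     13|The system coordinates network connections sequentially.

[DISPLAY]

                                              
                                              
━━━━━━━━━━━━━━━┓                              
r              ┃                              
───────────────┨                              
  █████        ┃  ┏━━━━━━━━━━━━━━━━━━━━━━━━━┓ 
 ███████       ┃  ┃ DialogModal             ┃ 
  █████        ┃  ┠─────────────────────────┨ 
  █████        ┃  ┃                         ┃ 
━━━━━━━━━━━━┓  ┃  ┃The architecture generate┃ 
            ┃  ┃  ┃The framework processes d┃ 
────────────┨  ┃  ┃Th┌───────────────────┐ t┃ 
esses queue ┃  ┃  ┃Th│       Error       │se┃ 
─────────┐ba┃  ┃  ┃Th│This cannot be undo│qu┃ 


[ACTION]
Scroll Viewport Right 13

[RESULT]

                                              
                                              
━━━━━━━━━━━┓                                  
           ┃                                  
───────────┨                                  
███        ┃  ┏━━━━━━━━━━━━━━━━━━━━━━━━━┓     
████       ┃  ┃ DialogModal             ┃     
███        ┃  ┠─────────────────────────┨     
███        ┃  ┃                         ┃     
━━━━━━━━┓  ┃  ┃The architecture generate┃     
        ┃  ┃  ┃The framework processes d┃     
────────┨  ┃  ┃Th┌───────────────────┐ t┃     
s queue ┃  ┃  ┃Th│       Error       │se┃     
─────┐ba┃  ┃  ┃Th│This cannot be undo│qu┃     


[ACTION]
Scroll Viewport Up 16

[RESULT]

                                              
                                              
                                              
                                              
━━━━━━━━━━━┓                                  
           ┃                                  
───────────┨                                  
███        ┃  ┏━━━━━━━━━━━━━━━━━━━━━━━━━┓     
████       ┃  ┃ DialogModal             ┃     
███        ┃  ┠─────────────────────────┨     
███        ┃  ┃                         ┃     
━━━━━━━━┓  ┃  ┃The architecture generate┃     
        ┃  ┃  ┃The framework processes d┃     
────────┨  ┃  ┃Th┌───────────────────┐ t┃     
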